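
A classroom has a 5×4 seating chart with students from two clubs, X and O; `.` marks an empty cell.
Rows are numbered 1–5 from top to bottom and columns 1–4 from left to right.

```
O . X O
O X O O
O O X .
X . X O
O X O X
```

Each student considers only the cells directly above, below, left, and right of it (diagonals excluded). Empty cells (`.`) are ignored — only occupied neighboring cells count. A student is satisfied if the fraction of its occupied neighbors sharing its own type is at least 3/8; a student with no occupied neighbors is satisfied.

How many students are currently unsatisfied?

12

(1,1)O 1/1 ok
(1,3)X 0/2 unhappy
(1,4)O 1/2 ok
(2,1)O 2/3 ok
(2,2)X 0/3 unhappy
(2,3)O 1/4 unhappy
(2,4)O 2/2 ok
(3,1)O 2/3 ok
(3,2)O 1/3 unhappy
(3,3)X 1/3 unhappy
(4,1)X 0/2 unhappy
(4,3)X 1/3 unhappy
(4,4)O 0/2 unhappy
(5,1)O 0/2 unhappy
(5,2)X 0/2 unhappy
(5,3)O 0/3 unhappy
(5,4)X 0/2 unhappy
Unsatisfied: (1,3), (2,2), (2,3), (3,2), (3,3), (4,1), (4,3), (4,4), (5,1), (5,2), (5,3), (5,4) — 12 in total.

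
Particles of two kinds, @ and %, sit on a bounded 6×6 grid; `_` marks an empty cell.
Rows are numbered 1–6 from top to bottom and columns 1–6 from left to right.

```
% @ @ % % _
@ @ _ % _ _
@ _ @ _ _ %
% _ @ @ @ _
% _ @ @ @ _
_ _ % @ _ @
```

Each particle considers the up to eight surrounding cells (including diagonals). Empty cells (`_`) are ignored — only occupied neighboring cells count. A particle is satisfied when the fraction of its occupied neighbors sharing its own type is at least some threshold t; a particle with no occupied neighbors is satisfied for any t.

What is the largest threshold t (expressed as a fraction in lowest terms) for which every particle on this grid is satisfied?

(1,1)% 0/3
(1,2)@ 3/4
(1,3)@ 2/4
(1,4)% 2/3
(1,5)% 2/2
(2,1)@ 3/4
(2,2)@ 5/6
(2,4)% 2/4
(3,1)@ 2/3
(3,3)@ 3/4
(3,6)% 0/1
(4,1)% 1/2
(4,3)@ 4/4
(4,4)@ 6/6
(4,5)@ 3/4
(5,1)% 1/1
(5,3)@ 4/5
(5,4)@ 6/7
(5,5)@ 5/5
(6,3)% 0/3
(6,4)@ 3/4
(6,6)@ 1/1
The smallest same-type fraction is 0/3 at (1,1), which reduces to 0/1. Any threshold above that leaves this particle unsatisfied.

0/1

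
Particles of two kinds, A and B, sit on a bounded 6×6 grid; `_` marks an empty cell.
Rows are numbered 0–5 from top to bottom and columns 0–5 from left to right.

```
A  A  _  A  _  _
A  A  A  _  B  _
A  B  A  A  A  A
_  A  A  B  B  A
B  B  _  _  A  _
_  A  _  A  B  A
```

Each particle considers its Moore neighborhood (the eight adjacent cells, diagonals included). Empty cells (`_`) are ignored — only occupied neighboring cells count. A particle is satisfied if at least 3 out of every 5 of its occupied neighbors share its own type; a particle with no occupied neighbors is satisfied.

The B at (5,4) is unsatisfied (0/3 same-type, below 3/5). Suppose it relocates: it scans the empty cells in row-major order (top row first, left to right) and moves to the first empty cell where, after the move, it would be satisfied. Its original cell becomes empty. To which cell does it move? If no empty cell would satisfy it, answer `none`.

(0,5)

Vacating (5,4). Empty cells in order:
  (0,2): 0/4 same-type → still unsatisfied.
  (0,4): 1/2 same-type → still unsatisfied.
  (0,5): 1/1 same-type → satisfied — stop here.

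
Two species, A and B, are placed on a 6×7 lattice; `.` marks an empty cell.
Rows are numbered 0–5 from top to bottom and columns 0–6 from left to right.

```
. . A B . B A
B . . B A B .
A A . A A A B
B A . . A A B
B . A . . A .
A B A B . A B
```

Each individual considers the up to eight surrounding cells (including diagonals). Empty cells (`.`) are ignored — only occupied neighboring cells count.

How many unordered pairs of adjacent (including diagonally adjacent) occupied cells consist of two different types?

Scan each occupied cell's neighbors to the right and below (and the two forward diagonals) so each pair is counted once.
From row 0: 6 unlike of 8 pairs (running 6/8).
From row 1: 8 unlike of 12 pairs (running 14/20).
From row 2: 5 unlike of 16 pairs (running 19/36).
From row 3: 4 unlike of 9 pairs (running 23/45).
From row 4: 4 unlike of 7 pairs (running 27/52).
From row 5: 4 unlike of 4 pairs (running 31/56).
Total adjacent occupied pairs: 56; unlike-type pairs: 31.

31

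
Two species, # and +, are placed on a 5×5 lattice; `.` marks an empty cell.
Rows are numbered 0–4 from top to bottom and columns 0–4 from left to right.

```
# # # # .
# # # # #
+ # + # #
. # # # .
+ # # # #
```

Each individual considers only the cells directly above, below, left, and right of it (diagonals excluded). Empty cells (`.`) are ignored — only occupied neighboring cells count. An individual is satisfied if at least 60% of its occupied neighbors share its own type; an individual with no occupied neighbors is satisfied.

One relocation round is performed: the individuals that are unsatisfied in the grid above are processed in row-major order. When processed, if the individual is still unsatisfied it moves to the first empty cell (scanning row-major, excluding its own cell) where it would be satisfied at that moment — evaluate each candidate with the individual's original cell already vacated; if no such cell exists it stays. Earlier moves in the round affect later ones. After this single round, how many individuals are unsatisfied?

2

Initially unsatisfied (in order): (2,0), (2,1), (2,2), (4,0).
  (2,0): no empty cell satisfies it; stays.
  (2,1) → (0,4).
  (2,2) → (3,0).
  (4,0): no empty cell satisfies it; stays.
Resulting grid:
# # # # #
# # # # #
+ . . # #
+ # # # .
+ # # # #
Unsatisfied now: (2,0), (4,0).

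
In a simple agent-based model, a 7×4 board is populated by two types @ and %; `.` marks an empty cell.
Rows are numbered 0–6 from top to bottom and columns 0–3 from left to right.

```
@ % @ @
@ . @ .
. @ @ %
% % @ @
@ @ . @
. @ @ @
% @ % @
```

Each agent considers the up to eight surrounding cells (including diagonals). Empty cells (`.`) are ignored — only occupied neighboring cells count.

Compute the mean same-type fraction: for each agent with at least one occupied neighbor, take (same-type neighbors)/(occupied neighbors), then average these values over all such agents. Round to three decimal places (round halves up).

Row 0: (0,0)@ 1/2 · (0,1)% 0/4 · (0,2)@ 2/3 · (0,3)@ 2/2
Row 1: (1,0)@ 2/3 · (1,2)@ 4/6
Row 2: (2,1)@ 4/6 · (2,2)@ 4/6 · (2,3)% 0/4
Row 3: (3,0)% 1/4 · (3,1)% 1/6 · (3,2)@ 5/7 · (3,3)@ 3/4
Row 4: (4,0)@ 2/4 · (4,1)@ 4/6 · (4,3)@ 4/4
Row 5: (5,1)@ 4/6 · (5,2)@ 6/7 · (5,3)@ 3/4
Row 6: (6,0)% 0/2 · (6,1)@ 2/4 · (6,2)% 0/5 · (6,3)@ 2/3
Sum over 23 agents: 1/2 + 0/4 + 2/3 + 2/2 + 2/3 + 4/6 + 4/6 + 4/6 + 0/4 + 1/4 + 1/6 + 5/7 + 3/4 + 2/4 + 4/6 + 4/4 + 4/6 + 6/7 + 3/4 + 0/2 + 2/4 + 0/5 + 2/3 = 345/28; mean = 345/28 ÷ 23 = 15/28 = 0.535714… → 0.536.

0.536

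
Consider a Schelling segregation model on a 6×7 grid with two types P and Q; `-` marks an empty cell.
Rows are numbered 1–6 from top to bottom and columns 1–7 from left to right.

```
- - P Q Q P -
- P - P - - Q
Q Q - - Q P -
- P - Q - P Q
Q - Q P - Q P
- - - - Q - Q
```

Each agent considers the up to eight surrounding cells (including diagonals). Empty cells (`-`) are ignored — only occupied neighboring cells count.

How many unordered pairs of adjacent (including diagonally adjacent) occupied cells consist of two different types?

24

Scan each occupied cell's neighbors to the right and below (and the two forward diagonals) so each pair is counted once.
Row 1: P(1,3)–Q(1,4)≠ P(1,3)–P(2,4)= P(1,3)–P(2,2)= Q(1,4)–Q(1,5)= Q(1,4)–P(2,4)≠ Q(1,5)–P(1,6)≠ Q(1,5)–P(2,4)≠ P(1,6)–Q(2,7)≠  → 5/8 unlike.
Row 2: P(2,2)–Q(3,2)≠ P(2,2)–Q(3,1)≠ P(2,4)–Q(3,5)≠ Q(2,7)–P(3,6)≠  → 4/4 unlike.
Row 3: Q(3,1)–Q(3,2)= Q(3,1)–P(4,2)≠ Q(3,2)–P(4,2)≠ Q(3,5)–P(3,6)≠ Q(3,5)–P(4,6)≠ Q(3,5)–Q(4,4)= P(3,6)–P(4,6)= P(3,6)–Q(4,7)≠  → 5/8 unlike.
Row 4: P(4,2)–Q(5,3)≠ P(4,2)–Q(5,1)≠ Q(4,4)–P(5,4)≠ Q(4,4)–Q(5,3)= P(4,6)–Q(4,7)≠ P(4,6)–Q(5,6)≠ P(4,6)–P(5,7)= Q(4,7)–P(5,7)≠ Q(4,7)–Q(5,6)=  → 6/9 unlike.
Row 5: Q(5,3)–P(5,4)≠ P(5,4)–Q(6,5)≠ Q(5,6)–P(5,7)≠ Q(5,6)–Q(6,7)= Q(5,6)–Q(6,5)= P(5,7)–Q(6,7)≠  → 4/6 unlike.
Total adjacent occupied pairs: 35; unlike-type pairs: 24.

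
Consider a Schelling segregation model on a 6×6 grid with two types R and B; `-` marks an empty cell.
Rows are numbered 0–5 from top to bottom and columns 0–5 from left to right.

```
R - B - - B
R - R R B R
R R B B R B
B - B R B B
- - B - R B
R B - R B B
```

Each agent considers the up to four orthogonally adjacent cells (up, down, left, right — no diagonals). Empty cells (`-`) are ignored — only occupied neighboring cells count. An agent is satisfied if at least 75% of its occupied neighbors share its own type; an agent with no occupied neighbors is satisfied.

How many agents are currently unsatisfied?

22

Row 0: (0,0)R 1/1 satisfied · (0,2)B 0/1 not · (0,5)B 0/1 not
Row 1: (1,0)R 2/2 satisfied · (1,2)R 1/3 not · (1,3)R 1/3 not · (1,4)B 0/3 not · (1,5)R 0/3 not
Row 2: (2,0)R 2/3 not · (2,1)R 1/2 not · (2,2)B 2/4 not · (2,3)B 1/4 not · (2,4)R 0/4 not · (2,5)B 1/3 not
Row 3: (3,0)B 0/1 not · (3,2)B 2/3 not · (3,3)R 0/3 not · (3,4)B 1/4 not · (3,5)B 3/3 satisfied
Row 4: (4,2)B 1/1 satisfied · (4,4)R 0/3 not · (4,5)B 2/3 not
Row 5: (5,0)R 0/1 not · (5,1)B 0/1 not · (5,3)R 0/1 not · (5,4)B 1/3 not · (5,5)B 2/2 satisfied
Unsatisfied: (0,2), (0,5), (1,2), (1,3), (1,4), (1,5), (2,0), (2,1), (2,2), (2,3), (2,4), (2,5), (3,0), (3,2), (3,3), (3,4), (4,4), (4,5), (5,0), (5,1), (5,3), (5,4) — 22 in total.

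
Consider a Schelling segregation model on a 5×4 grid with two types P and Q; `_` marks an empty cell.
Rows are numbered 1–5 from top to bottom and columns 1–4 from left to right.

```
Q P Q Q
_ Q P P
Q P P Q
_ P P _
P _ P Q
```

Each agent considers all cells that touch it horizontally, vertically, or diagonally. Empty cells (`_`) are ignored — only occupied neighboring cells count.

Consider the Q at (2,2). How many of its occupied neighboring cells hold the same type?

Occupied neighbors of (2,2): (1,1)=Q, (1,2)=P, (1,3)=Q, (2,3)=P, (3,1)=Q, (3,2)=P, (3,3)=P.
Same type (Q): 3 of 7.

3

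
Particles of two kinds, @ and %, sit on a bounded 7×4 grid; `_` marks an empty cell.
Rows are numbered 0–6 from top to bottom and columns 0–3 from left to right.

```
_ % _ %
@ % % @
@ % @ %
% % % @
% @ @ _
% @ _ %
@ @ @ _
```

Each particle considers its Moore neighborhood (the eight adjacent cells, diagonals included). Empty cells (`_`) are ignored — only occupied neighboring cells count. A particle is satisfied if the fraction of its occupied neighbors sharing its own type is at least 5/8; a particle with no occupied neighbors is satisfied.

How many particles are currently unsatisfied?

(0,1)% 2/3 satisfied
(0,3)% 1/2 not
(1,0)@ 1/4 not
(1,1)% 3/6 not
(1,2)% 5/7 satisfied
(1,3)@ 1/4 not
(2,0)@ 1/5 not
(2,1)% 5/8 satisfied
(2,2)@ 2/8 not
(2,3)% 2/5 not
(3,0)% 3/5 not
(3,1)% 4/8 not
(3,2)% 3/7 not
(3,3)@ 2/4 not
(4,0)% 3/5 not
(4,1)@ 2/7 not
(4,2)@ 3/6 not
(5,0)% 1/5 not
(5,1)@ 5/7 satisfied
(5,3)% 0/2 not
(6,0)@ 2/3 satisfied
(6,1)@ 3/4 satisfied
(6,2)@ 2/3 satisfied
Unsatisfied: (0,3), (1,0), (1,1), (1,3), (2,0), (2,2), (2,3), (3,0), (3,1), (3,2), (3,3), (4,0), (4,1), (4,2), (5,0), (5,3) — 16 in total.

16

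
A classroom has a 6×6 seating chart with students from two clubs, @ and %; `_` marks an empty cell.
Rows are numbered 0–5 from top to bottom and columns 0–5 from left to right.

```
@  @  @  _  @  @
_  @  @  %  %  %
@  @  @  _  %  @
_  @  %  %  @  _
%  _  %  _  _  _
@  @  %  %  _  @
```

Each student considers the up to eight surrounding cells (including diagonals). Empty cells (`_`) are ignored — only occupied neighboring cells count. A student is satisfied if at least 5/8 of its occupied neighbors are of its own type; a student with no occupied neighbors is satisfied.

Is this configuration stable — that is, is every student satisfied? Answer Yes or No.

No

(0,0)@ 2/2 satisfied
(0,1)@ 4/4 satisfied
(0,2)@ 3/4 satisfied
(0,4)@ 1/4 not
(0,5)@ 1/3 not
(1,1)@ 7/7 satisfied
(1,2)@ 5/6 satisfied
(1,3)% 2/6 not
(1,4)% 3/6 not
(1,5)% 2/5 not
(2,0)@ 3/3 satisfied
(2,1)@ 5/6 satisfied
(2,2)@ 4/7 not
(2,4)% 4/6 satisfied
(2,5)@ 1/4 not
(3,1)@ 3/6 not
(3,2)% 2/5 not
(3,3)% 3/5 not
(3,4)@ 1/3 not
(4,0)% 0/3 not
(4,2)% 4/6 satisfied
(5,0)@ 1/2 not
(5,1)@ 1/4 not
(5,2)% 2/3 satisfied
(5,3)% 2/2 satisfied
(5,5)@ 0/0 satisfied
For instance (0,4) has only 1/4 same-type neighbors, below 5/8.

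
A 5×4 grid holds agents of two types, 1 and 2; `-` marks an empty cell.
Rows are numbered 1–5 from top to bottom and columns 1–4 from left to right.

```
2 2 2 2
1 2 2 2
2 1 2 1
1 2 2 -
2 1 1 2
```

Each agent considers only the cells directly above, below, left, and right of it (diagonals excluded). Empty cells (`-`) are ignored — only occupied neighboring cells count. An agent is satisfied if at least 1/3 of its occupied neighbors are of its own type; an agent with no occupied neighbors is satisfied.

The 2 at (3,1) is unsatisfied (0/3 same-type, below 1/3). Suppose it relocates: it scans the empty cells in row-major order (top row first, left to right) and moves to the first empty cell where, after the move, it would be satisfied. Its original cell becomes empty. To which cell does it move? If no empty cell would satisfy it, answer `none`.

Vacating (3,1). Empty cells in order:
  (4,4): 2/3 same-type → satisfied — stop here.

(4,4)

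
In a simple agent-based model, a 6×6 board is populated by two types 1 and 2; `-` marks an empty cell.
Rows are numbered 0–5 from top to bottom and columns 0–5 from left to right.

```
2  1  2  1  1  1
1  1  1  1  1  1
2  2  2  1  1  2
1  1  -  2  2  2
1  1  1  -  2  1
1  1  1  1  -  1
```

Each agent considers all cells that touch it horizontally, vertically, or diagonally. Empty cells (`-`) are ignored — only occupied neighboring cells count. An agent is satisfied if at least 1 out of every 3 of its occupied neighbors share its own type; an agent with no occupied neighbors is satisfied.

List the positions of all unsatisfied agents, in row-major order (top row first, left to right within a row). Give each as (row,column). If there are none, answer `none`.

(0,0), (0,2), (2,0), (2,1), (2,2), (4,5)

Row 0: (0,0)2 0/3 unhappy · (0,1)1 3/5 ok · (0,2)2 0/5 unhappy · (0,3)1 4/5 ok · (0,4)1 5/5 ok · (0,5)1 3/3 ok
Row 1: (1,0)1 2/5 ok · (1,1)1 3/8 ok · (1,2)1 5/8 ok · (1,3)1 6/8 ok · (1,4)1 7/8 ok · (1,5)1 4/5 ok
Row 2: (2,0)2 1/5 unhappy · (2,1)2 2/7 unhappy · (2,2)2 2/7 unhappy · (2,3)1 4/7 ok · (2,4)1 4/8 ok · (2,5)2 2/5 ok
Row 3: (3,0)1 3/5 ok · (3,1)1 4/7 ok · (3,3)2 3/6 ok · (3,4)2 4/7 ok · (3,5)2 3/5 ok
Row 4: (4,0)1 5/5 ok · (4,1)1 7/7 ok · (4,2)1 5/6 ok · (4,4)2 3/6 ok · (4,5)1 1/4 unhappy
Row 5: (5,0)1 3/3 ok · (5,1)1 5/5 ok · (5,2)1 4/4 ok · (5,3)1 2/3 ok · (5,5)1 1/2 ok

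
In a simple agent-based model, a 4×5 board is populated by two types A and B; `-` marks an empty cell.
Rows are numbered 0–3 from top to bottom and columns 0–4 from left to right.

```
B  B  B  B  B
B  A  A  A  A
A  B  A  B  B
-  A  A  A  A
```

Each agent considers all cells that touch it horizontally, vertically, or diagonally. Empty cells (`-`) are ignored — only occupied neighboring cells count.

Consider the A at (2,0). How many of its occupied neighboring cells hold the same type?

Occupied neighbors of (2,0): (1,0)=B, (1,1)=A, (2,1)=B, (3,1)=A.
Same type (A): 2 of 4.

2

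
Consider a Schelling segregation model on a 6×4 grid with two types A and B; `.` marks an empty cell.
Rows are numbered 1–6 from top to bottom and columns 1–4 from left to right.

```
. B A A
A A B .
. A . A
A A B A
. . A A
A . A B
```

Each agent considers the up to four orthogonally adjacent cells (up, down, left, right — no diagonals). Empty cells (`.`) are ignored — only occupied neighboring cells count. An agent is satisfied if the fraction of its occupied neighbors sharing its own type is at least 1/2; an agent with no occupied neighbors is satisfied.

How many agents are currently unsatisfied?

Row 1: (1,2)B 0/2 ✗ · (1,3)A 1/3 ✗ · (1,4)A 1/1 ✓
Row 2: (2,1)A 1/1 ✓ · (2,2)A 2/4 ✓ · (2,3)B 0/2 ✗
Row 3: (3,2)A 2/2 ✓ · (3,4)A 1/1 ✓
Row 4: (4,1)A 1/1 ✓ · (4,2)A 2/3 ✓ · (4,3)B 0/3 ✗ · (4,4)A 2/3 ✓
Row 5: (5,3)A 2/3 ✓ · (5,4)A 2/3 ✓
Row 6: (6,1)A 0/0 ✓ · (6,3)A 1/2 ✓ · (6,4)B 0/2 ✗
Unsatisfied: (1,2), (1,3), (2,3), (4,3), (6,4) — 5 in total.

5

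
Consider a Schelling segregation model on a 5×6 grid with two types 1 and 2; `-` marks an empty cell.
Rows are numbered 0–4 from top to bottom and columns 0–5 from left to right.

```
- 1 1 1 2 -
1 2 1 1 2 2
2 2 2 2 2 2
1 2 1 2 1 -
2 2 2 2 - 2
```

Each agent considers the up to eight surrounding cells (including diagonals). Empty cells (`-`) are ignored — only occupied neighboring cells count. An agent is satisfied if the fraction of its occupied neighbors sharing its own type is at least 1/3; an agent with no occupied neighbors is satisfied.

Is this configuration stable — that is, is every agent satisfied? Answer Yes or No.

No

Row 0: (0,1)1 3/4 satisfied · (0,2)1 4/5 satisfied · (0,3)1 3/5 satisfied · (0,4)2 2/4 satisfied
Row 1: (1,0)1 1/4 not · (1,1)2 3/7 satisfied · (1,2)1 4/8 satisfied · (1,3)1 3/8 satisfied · (1,4)2 5/7 satisfied · (1,5)2 4/4 satisfied
Row 2: (2,0)2 3/5 satisfied · (2,1)2 4/8 satisfied · (2,2)2 5/8 satisfied · (2,3)2 4/8 satisfied · (2,4)2 5/7 satisfied · (2,5)2 3/4 satisfied
Row 3: (3,0)1 0/5 not · (3,1)2 6/8 satisfied · (3,2)1 0/8 not · (3,3)2 5/7 satisfied · (3,4)1 0/6 not
Row 4: (4,0)2 2/3 satisfied · (4,1)2 3/5 satisfied · (4,2)2 4/5 satisfied · (4,3)2 2/4 satisfied · (4,5)2 0/1 not
For instance (1,0) has only 1/4 same-type neighbors, below 1/3.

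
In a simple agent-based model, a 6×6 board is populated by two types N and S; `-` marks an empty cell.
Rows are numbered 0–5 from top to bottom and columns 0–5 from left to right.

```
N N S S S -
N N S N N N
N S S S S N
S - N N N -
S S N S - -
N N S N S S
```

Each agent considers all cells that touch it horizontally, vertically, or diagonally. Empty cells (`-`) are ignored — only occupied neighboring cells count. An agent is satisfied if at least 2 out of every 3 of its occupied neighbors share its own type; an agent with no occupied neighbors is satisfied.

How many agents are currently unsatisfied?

25

Row 0: (0,0)N 3/3 satisfied · (0,1)N 3/5 not · (0,2)S 2/5 not · (0,3)S 3/5 not · (0,4)S 1/4 not
Row 1: (1,0)N 4/5 satisfied · (1,1)N 4/8 not · (1,2)S 5/8 not · (1,3)N 1/8 not · (1,4)N 3/7 not · (1,5)N 2/4 not
Row 2: (2,0)N 2/4 not · (2,1)S 3/7 not · (2,2)S 3/7 not · (2,3)S 3/8 not · (2,4)S 1/7 not · (2,5)N 3/4 satisfied
Row 3: (3,0)S 3/4 satisfied · (3,2)N 2/7 not · (3,3)N 3/7 not · (3,4)N 2/5 not
Row 4: (4,0)S 2/4 not · (4,1)S 3/7 not · (4,2)N 4/7 not · (4,3)S 2/7 not
Row 5: (5,0)N 1/3 not · (5,1)N 2/5 not · (5,2)S 2/5 not · (5,3)N 1/4 not · (5,4)S 2/3 satisfied · (5,5)S 1/1 satisfied
Unsatisfied: (0,1), (0,2), (0,3), (0,4), (1,1), (1,2), (1,3), (1,4), (1,5), (2,0), (2,1), (2,2), (2,3), (2,4), (3,2), (3,3), (3,4), (4,0), (4,1), (4,2), (4,3), (5,0), (5,1), (5,2), (5,3) — 25 in total.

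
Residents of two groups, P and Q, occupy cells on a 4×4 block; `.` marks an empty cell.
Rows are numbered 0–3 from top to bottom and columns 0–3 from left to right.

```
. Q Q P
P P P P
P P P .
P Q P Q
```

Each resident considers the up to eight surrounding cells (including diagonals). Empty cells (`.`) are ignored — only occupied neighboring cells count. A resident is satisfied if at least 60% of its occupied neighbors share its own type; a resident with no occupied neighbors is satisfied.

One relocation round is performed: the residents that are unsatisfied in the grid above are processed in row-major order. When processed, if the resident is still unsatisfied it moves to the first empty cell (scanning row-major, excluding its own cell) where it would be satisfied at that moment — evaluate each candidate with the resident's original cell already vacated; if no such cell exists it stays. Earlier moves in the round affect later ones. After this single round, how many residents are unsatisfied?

4

Initially unsatisfied (in order): (0,1), (0,2), (3,1), (3,2), (3,3).
  (0,1): no empty cell satisfies it; stays.
  (0,2): no empty cell satisfies it; stays.
  (3,1): no empty cell satisfies it; stays.
  (3,2) → (0,0).
  (3,3): no empty cell satisfies it; stays.
Resulting grid:
P Q Q P
P P P P
P P P .
P Q . Q
Unsatisfied now: (0,1), (0,2), (3,1), (3,3).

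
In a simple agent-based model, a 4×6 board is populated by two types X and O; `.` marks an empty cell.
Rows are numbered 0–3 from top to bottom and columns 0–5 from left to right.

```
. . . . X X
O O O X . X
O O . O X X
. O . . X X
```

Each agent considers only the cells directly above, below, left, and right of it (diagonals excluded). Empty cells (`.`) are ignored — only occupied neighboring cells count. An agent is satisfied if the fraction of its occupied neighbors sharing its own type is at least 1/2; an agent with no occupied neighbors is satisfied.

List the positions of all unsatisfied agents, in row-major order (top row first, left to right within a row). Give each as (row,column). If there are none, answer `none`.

Row 0: (0,4)X 1/1 satisfied · (0,5)X 2/2 satisfied
Row 1: (1,0)O 2/2 satisfied · (1,1)O 3/3 satisfied · (1,2)O 1/2 satisfied · (1,3)X 0/2 not · (1,5)X 2/2 satisfied
Row 2: (2,0)O 2/2 satisfied · (2,1)O 3/3 satisfied · (2,3)O 0/2 not · (2,4)X 2/3 satisfied · (2,5)X 3/3 satisfied
Row 3: (3,1)O 1/1 satisfied · (3,4)X 2/2 satisfied · (3,5)X 2/2 satisfied

(1,3), (2,3)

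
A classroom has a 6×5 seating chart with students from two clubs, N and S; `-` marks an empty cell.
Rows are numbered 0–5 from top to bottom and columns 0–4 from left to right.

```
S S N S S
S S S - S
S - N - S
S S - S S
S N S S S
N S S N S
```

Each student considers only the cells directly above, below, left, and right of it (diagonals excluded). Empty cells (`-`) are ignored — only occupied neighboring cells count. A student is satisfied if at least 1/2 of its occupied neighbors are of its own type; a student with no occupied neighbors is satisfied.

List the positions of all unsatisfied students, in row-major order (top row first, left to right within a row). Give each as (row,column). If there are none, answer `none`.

(0,2), (1,2), (2,2), (4,0), (4,1), (5,0), (5,1), (5,3)

Row 0: (0,0)S 2/2 ✓ · (0,1)S 2/3 ✓ · (0,2)N 0/3 ✗ · (0,3)S 1/2 ✓ · (0,4)S 2/2 ✓
Row 1: (1,0)S 3/3 ✓ · (1,1)S 3/3 ✓ · (1,2)S 1/3 ✗ · (1,4)S 2/2 ✓
Row 2: (2,0)S 2/2 ✓ · (2,2)N 0/1 ✗ · (2,4)S 2/2 ✓
Row 3: (3,0)S 3/3 ✓ · (3,1)S 1/2 ✓ · (3,3)S 2/2 ✓ · (3,4)S 3/3 ✓
Row 4: (4,0)S 1/3 ✗ · (4,1)N 0/4 ✗ · (4,2)S 2/3 ✓ · (4,3)S 3/4 ✓ · (4,4)S 3/3 ✓
Row 5: (5,0)N 0/2 ✗ · (5,1)S 1/3 ✗ · (5,2)S 2/3 ✓ · (5,3)N 0/3 ✗ · (5,4)S 1/2 ✓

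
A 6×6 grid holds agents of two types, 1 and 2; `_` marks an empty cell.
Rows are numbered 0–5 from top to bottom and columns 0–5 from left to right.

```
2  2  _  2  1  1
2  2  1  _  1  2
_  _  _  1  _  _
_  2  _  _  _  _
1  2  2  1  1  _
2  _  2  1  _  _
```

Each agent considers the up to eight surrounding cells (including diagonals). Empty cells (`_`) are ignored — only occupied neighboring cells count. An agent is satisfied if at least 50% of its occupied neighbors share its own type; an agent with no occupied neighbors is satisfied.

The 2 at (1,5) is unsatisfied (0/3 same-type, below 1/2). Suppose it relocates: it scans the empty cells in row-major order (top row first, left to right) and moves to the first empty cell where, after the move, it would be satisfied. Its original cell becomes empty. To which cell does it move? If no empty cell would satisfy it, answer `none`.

(0,2)

Vacating (1,5). Empty cells in order:
  (0,2): 3/4 same-type → satisfied — stop here.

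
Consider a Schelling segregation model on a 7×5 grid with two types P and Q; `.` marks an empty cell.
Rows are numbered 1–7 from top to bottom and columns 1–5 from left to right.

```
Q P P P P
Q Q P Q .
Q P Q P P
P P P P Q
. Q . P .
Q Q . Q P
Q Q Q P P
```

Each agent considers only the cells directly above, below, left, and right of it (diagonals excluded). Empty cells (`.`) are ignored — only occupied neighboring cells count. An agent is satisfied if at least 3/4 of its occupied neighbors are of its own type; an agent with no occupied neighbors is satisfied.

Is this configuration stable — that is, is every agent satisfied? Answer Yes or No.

Row 1: (1,1)Q 1/2 unhappy · (1,2)P 1/3 unhappy · (1,3)P 3/3 ok · (1,4)P 2/3 unhappy · (1,5)P 1/1 ok
Row 2: (2,1)Q 3/3 ok · (2,2)Q 1/4 unhappy · (2,3)P 1/4 unhappy · (2,4)Q 0/3 unhappy
Row 3: (3,1)Q 1/3 unhappy · (3,2)P 1/4 unhappy · (3,3)Q 0/4 unhappy · (3,4)P 2/4 unhappy · (3,5)P 1/2 unhappy
Row 4: (4,1)P 1/2 unhappy · (4,2)P 3/4 ok · (4,3)P 2/3 unhappy · (4,4)P 3/4 ok · (4,5)Q 0/2 unhappy
Row 5: (5,2)Q 1/2 unhappy · (5,4)P 1/2 unhappy
Row 6: (6,1)Q 2/2 ok · (6,2)Q 3/3 ok · (6,4)Q 0/3 unhappy · (6,5)P 1/2 unhappy
Row 7: (7,1)Q 2/2 ok · (7,2)Q 3/3 ok · (7,3)Q 1/2 unhappy · (7,4)P 1/3 unhappy · (7,5)P 2/2 ok
For instance (1,1) has only 1/2 same-type neighbors, below 3/4.

No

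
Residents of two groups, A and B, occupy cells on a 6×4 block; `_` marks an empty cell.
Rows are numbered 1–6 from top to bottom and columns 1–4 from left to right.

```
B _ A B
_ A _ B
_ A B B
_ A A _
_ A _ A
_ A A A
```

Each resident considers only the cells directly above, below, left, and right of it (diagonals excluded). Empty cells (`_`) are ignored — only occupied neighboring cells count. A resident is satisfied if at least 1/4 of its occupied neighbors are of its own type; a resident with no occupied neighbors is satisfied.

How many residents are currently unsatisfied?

(1,1)B 0/0 satisfied
(1,3)A 0/1 not
(1,4)B 1/2 satisfied
(2,2)A 1/1 satisfied
(2,4)B 2/2 satisfied
(3,2)A 2/3 satisfied
(3,3)B 1/3 satisfied
(3,4)B 2/2 satisfied
(4,2)A 3/3 satisfied
(4,3)A 1/2 satisfied
(5,2)A 2/2 satisfied
(5,4)A 1/1 satisfied
(6,2)A 2/2 satisfied
(6,3)A 2/2 satisfied
(6,4)A 2/2 satisfied
Unsatisfied: (1,3) — 1 in total.

1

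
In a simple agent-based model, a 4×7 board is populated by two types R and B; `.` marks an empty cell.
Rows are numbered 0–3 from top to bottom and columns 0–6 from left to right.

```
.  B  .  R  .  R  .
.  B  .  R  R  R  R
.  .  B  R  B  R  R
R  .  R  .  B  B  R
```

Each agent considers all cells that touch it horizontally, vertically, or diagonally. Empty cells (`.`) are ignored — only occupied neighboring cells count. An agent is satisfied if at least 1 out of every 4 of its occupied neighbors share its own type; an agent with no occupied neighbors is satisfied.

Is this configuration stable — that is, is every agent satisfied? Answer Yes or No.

Row 0: (0,1)B 1/1 satisfied · (0,3)R 2/2 satisfied · (0,5)R 3/3 satisfied
Row 1: (1,1)B 2/2 satisfied · (1,3)R 3/5 satisfied · (1,4)R 6/7 satisfied · (1,5)R 5/6 satisfied · (1,6)R 4/4 satisfied
Row 2: (2,2)B 1/4 satisfied · (2,3)R 3/6 satisfied · (2,4)B 2/7 satisfied · (2,5)R 5/8 satisfied · (2,6)R 4/5 satisfied
Row 3: (3,0)R 0/0 satisfied · (3,2)R 1/2 satisfied · (3,4)B 2/4 satisfied · (3,5)B 2/5 satisfied · (3,6)R 2/3 satisfied
All meet the threshold, so the configuration is stable.

Yes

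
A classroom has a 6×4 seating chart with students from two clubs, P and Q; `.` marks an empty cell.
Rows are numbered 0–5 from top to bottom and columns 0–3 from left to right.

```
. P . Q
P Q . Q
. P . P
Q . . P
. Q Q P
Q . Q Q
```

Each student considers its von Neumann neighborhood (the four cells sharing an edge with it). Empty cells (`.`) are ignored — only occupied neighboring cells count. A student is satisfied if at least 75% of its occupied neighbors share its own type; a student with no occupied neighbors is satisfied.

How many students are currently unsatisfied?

(0,1)P 0/1 ✗
(0,3)Q 1/1 ✓
(1,0)P 0/1 ✗
(1,1)Q 0/3 ✗
(1,3)Q 1/2 ✗
(2,1)P 0/1 ✗
(2,3)P 1/2 ✗
(3,0)Q 0/0 ✓
(3,3)P 2/2 ✓
(4,1)Q 1/1 ✓
(4,2)Q 2/3 ✗
(4,3)P 1/3 ✗
(5,0)Q 0/0 ✓
(5,2)Q 2/2 ✓
(5,3)Q 1/2 ✗
Unsatisfied: (0,1), (1,0), (1,1), (1,3), (2,1), (2,3), (4,2), (4,3), (5,3) — 9 in total.

9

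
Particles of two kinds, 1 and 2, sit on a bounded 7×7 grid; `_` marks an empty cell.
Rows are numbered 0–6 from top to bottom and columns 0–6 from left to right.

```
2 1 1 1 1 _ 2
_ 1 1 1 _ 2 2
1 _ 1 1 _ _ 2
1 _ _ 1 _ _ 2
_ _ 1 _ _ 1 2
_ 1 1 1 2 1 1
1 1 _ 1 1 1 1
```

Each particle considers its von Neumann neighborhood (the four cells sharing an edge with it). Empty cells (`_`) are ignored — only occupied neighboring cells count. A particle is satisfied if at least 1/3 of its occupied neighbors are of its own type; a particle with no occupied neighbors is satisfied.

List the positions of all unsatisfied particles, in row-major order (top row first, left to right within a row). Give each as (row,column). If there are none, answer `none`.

(0,0), (5,4)

Row 0: (0,0)2 0/1 not · (0,1)1 2/3 satisfied · (0,2)1 3/3 satisfied · (0,3)1 3/3 satisfied · (0,4)1 1/1 satisfied · (0,6)2 1/1 satisfied
Row 1: (1,1)1 2/2 satisfied · (1,2)1 4/4 satisfied · (1,3)1 3/3 satisfied · (1,5)2 1/1 satisfied · (1,6)2 3/3 satisfied
Row 2: (2,0)1 1/1 satisfied · (2,2)1 2/2 satisfied · (2,3)1 3/3 satisfied · (2,6)2 2/2 satisfied
Row 3: (3,0)1 1/1 satisfied · (3,3)1 1/1 satisfied · (3,6)2 2/2 satisfied
Row 4: (4,2)1 1/1 satisfied · (4,5)1 1/2 satisfied · (4,6)2 1/3 satisfied
Row 5: (5,1)1 2/2 satisfied · (5,2)1 3/3 satisfied · (5,3)1 2/3 satisfied · (5,4)2 0/3 not · (5,5)1 3/4 satisfied · (5,6)1 2/3 satisfied
Row 6: (6,0)1 1/1 satisfied · (6,1)1 2/2 satisfied · (6,3)1 2/2 satisfied · (6,4)1 2/3 satisfied · (6,5)1 3/3 satisfied · (6,6)1 2/2 satisfied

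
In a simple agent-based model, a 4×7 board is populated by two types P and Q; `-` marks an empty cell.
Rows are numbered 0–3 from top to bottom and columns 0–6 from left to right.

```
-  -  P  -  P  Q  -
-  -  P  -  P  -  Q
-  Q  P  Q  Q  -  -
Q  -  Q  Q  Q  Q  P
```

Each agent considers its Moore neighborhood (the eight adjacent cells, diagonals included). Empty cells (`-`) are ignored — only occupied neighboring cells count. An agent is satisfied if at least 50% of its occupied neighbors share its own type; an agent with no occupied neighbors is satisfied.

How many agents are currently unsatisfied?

4

(0,2)P 1/1 ✓
(0,4)P 1/2 ✓
(0,5)Q 1/3 ✗
(1,2)P 2/4 ✓
(1,4)P 1/4 ✗
(1,6)Q 1/1 ✓
(2,1)Q 2/4 ✓
(2,2)P 1/5 ✗
(2,3)Q 4/7 ✓
(2,4)Q 4/5 ✓
(3,0)Q 1/1 ✓
(3,2)Q 3/4 ✓
(3,3)Q 4/5 ✓
(3,4)Q 4/4 ✓
(3,5)Q 2/3 ✓
(3,6)P 0/1 ✗
Unsatisfied: (0,5), (1,4), (2,2), (3,6) — 4 in total.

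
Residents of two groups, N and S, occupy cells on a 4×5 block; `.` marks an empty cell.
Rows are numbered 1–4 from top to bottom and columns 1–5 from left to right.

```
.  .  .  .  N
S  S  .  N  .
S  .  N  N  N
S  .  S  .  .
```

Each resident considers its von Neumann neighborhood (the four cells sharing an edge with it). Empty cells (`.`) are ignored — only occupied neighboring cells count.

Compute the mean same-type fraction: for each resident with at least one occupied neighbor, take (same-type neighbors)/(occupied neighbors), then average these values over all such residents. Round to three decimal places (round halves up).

0.833

Row 1: (1,5)N — no occupied neighbors
Row 2: (2,1)S 2/2 · (2,2)S 1/1 · (2,4)N 1/1
Row 3: (3,1)S 2/2 · (3,3)N 1/2 · (3,4)N 3/3 · (3,5)N 1/1
Row 4: (4,1)S 1/1 · (4,3)S 0/1
Sum over 9 residents: 2/2 + 1/1 + 1/1 + 2/2 + 1/2 + 3/3 + 1/1 + 1/1 + 0/1 = 15/2; mean = 15/2 ÷ 9 = 5/6 = 0.833333… → 0.833.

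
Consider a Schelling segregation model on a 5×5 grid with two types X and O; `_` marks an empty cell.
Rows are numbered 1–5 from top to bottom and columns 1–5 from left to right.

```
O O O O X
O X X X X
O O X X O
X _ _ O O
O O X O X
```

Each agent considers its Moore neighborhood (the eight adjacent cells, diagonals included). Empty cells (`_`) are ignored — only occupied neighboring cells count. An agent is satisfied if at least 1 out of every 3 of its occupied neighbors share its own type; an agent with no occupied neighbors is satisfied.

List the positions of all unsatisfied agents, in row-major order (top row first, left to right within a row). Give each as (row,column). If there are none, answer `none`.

(1,4), (2,2), (4,1), (5,3), (5,5)

(1,1)O 2/3 ok
(1,2)O 3/5 ok
(1,3)O 2/5 ok
(1,4)O 1/5 unhappy
(1,5)X 2/3 ok
(2,1)O 4/5 ok
(2,2)X 2/8 unhappy
(2,3)X 4/8 ok
(2,4)X 5/8 ok
(2,5)X 3/5 ok
(3,1)O 2/4 ok
(3,2)O 2/6 ok
(3,3)X 4/6 ok
(3,4)X 4/7 ok
(3,5)O 2/5 ok
(4,1)X 0/4 unhappy
(4,4)O 3/7 ok
(4,5)O 3/5 ok
(5,1)O 1/2 ok
(5,2)O 1/3 ok
(5,3)X 0/3 unhappy
(5,4)O 2/4 ok
(5,5)X 0/3 unhappy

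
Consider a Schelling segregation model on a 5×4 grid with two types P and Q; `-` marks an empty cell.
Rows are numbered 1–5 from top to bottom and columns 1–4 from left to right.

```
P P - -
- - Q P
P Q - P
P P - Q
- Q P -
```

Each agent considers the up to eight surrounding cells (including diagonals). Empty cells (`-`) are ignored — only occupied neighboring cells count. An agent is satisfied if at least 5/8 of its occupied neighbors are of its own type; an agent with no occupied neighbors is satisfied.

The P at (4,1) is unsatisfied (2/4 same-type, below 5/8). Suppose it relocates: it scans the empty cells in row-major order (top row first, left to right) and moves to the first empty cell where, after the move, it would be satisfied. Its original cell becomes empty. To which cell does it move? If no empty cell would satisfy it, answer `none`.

(1,3)

Vacating (4,1). Empty cells in order:
  (1,3): 2/3 same-type → satisfied — stop here.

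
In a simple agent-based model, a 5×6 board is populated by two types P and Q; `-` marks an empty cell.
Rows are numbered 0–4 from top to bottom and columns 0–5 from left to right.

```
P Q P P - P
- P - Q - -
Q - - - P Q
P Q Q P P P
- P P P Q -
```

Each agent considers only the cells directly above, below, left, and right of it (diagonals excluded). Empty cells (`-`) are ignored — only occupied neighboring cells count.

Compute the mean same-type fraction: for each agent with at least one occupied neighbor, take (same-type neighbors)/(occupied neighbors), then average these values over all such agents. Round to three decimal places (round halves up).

(0,0)P 0/1
(0,1)Q 0/3
(0,2)P 1/2
(0,3)P 1/2
(0,5)P — no occupied neighbors
(1,1)P 0/1
(1,3)Q 0/1
(2,0)Q 0/1
(2,4)P 1/2
(2,5)Q 0/2
(3,0)P 0/2
(3,1)Q 1/3
(3,2)Q 1/3
(3,3)P 2/3
(3,4)P 3/4
(3,5)P 1/2
(4,1)P 1/2
(4,2)P 2/3
(4,3)P 2/3
(4,4)Q 0/2
Sum over 19 agents: 0/1 + 0/3 + 1/2 + 1/2 + 0/1 + 0/1 + 0/1 + 1/2 + 0/2 + 0/2 + 1/3 + 1/3 + 2/3 + 3/4 + 1/2 + 1/2 + 2/3 + 2/3 + 0/2 = 71/12; mean = 71/12 ÷ 19 = 71/228 = 0.311403… → 0.311.

0.311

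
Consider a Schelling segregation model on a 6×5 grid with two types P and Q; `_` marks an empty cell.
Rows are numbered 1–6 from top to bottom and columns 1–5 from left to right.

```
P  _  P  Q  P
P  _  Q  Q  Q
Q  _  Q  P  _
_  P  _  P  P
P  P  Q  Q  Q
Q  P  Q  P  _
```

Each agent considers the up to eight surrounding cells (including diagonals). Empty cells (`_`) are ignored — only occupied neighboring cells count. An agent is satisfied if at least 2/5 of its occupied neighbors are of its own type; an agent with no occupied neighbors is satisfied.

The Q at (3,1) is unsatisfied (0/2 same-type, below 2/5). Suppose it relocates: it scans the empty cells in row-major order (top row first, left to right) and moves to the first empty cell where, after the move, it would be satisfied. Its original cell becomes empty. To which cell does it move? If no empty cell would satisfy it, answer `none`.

Vacating (3,1). Empty cells in order:
  (1,2): 1/4 same-type → still unsatisfied.
  (2,2): 2/5 same-type → satisfied — stop here.

(2,2)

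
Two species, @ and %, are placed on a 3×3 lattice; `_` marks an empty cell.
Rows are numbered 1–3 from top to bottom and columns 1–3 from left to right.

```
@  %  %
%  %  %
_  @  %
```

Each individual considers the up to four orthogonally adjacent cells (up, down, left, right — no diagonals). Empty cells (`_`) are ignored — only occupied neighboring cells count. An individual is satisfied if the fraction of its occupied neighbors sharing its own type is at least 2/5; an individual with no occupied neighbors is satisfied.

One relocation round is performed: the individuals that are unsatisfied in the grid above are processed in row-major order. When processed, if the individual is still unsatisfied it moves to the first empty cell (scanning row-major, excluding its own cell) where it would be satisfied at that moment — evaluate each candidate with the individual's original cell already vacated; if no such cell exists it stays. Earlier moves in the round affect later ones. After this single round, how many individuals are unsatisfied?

Initially unsatisfied (in order): (1,1), (3,2).
  (1,1) → (3,1).
  (3,2): no empty cell satisfies it; stays.
Resulting grid:
_ % %
% % %
@ @ %
Unsatisfied now: (3,2).

1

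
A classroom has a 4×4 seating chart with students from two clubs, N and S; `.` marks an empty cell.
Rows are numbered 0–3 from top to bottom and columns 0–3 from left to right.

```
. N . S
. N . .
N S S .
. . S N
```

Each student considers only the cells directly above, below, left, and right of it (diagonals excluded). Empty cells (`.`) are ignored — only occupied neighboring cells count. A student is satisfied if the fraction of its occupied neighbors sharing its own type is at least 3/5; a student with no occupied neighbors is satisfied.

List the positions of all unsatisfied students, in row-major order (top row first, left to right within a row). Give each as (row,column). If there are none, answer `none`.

(0,1)N 1/1 ok
(0,3)S 0/0 ok
(1,1)N 1/2 unhappy
(2,0)N 0/1 unhappy
(2,1)S 1/3 unhappy
(2,2)S 2/2 ok
(3,2)S 1/2 unhappy
(3,3)N 0/1 unhappy

(1,1), (2,0), (2,1), (3,2), (3,3)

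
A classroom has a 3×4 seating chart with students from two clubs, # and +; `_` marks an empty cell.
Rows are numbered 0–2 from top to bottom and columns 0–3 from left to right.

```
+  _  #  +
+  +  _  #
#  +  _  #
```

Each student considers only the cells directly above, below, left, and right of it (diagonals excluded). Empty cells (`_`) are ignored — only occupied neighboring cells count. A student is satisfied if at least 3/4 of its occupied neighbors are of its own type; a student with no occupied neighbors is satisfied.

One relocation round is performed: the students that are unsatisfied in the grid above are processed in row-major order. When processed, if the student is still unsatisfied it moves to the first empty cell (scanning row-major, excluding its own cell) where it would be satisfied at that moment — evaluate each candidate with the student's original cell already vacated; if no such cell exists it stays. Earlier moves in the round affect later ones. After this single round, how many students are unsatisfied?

Initially unsatisfied (in order): (0,2), (0,3), (1,0), (1,3), (2,0), (2,1).
  (0,2): no empty cell satisfies it; stays.
  (0,3): no empty cell satisfies it; stays.
  (1,0): no empty cell satisfies it; stays.
  (1,3): no empty cell satisfies it; stays.
  (2,0): no empty cell satisfies it; stays.
  (2,1): no empty cell satisfies it; stays.
Resulting grid:
+ _ # +
+ + _ #
# + _ #
Unsatisfied now: (0,2), (0,3), (1,0), (1,3), (2,0), (2,1).

6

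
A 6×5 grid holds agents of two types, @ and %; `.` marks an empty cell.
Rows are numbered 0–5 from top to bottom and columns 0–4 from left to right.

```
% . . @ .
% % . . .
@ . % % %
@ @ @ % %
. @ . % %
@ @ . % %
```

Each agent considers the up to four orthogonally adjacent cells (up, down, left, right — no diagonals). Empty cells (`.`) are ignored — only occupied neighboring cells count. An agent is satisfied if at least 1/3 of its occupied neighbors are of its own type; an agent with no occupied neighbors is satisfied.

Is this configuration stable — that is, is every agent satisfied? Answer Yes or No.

Yes

(0,0)% 1/1 ✓
(0,3)@ 0/0 ✓
(1,0)% 2/3 ✓
(1,1)% 1/1 ✓
(2,0)@ 1/2 ✓
(2,2)% 1/2 ✓
(2,3)% 3/3 ✓
(2,4)% 2/2 ✓
(3,0)@ 2/2 ✓
(3,1)@ 3/3 ✓
(3,2)@ 1/3 ✓
(3,3)% 3/4 ✓
(3,4)% 3/3 ✓
(4,1)@ 2/2 ✓
(4,3)% 3/3 ✓
(4,4)% 3/3 ✓
(5,0)@ 1/1 ✓
(5,1)@ 2/2 ✓
(5,3)% 2/2 ✓
(5,4)% 2/2 ✓
All meet the threshold, so the configuration is stable.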